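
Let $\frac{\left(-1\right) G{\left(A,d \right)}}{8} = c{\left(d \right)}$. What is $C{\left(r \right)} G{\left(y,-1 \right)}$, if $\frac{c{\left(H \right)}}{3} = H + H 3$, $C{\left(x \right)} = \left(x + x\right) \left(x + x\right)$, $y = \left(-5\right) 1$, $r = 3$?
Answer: $3456$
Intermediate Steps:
$y = -5$
$C{\left(x \right)} = 4 x^{2}$ ($C{\left(x \right)} = 2 x 2 x = 4 x^{2}$)
$c{\left(H \right)} = 12 H$ ($c{\left(H \right)} = 3 \left(H + H 3\right) = 3 \left(H + 3 H\right) = 3 \cdot 4 H = 12 H$)
$G{\left(A,d \right)} = - 96 d$ ($G{\left(A,d \right)} = - 8 \cdot 12 d = - 96 d$)
$C{\left(r \right)} G{\left(y,-1 \right)} = 4 \cdot 3^{2} \left(\left(-96\right) \left(-1\right)\right) = 4 \cdot 9 \cdot 96 = 36 \cdot 96 = 3456$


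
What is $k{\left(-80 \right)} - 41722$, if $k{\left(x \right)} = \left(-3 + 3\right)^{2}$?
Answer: $-41722$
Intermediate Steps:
$k{\left(x \right)} = 0$ ($k{\left(x \right)} = 0^{2} = 0$)
$k{\left(-80 \right)} - 41722 = 0 - 41722 = -41722$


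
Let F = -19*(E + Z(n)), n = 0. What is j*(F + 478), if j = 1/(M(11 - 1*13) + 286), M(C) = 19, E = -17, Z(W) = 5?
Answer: 706/305 ≈ 2.3148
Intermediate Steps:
F = 228 (F = -19*(-17 + 5) = -19*(-12) = 228)
j = 1/305 (j = 1/(19 + 286) = 1/305 ≈ 0.0032787)
j*(F + 478) = (228 + 478)/305 = (1/305)*706 = 706/305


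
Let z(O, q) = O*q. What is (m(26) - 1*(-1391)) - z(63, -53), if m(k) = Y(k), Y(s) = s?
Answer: 4756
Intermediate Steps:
m(k) = k
(m(26) - 1*(-1391)) - z(63, -53) = (26 - 1*(-1391)) - 63*(-53) = (26 + 1391) - 1*(-3339) = 1417 + 3339 = 4756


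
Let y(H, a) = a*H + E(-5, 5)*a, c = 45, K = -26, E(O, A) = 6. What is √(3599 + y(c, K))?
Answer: √2273 ≈ 47.676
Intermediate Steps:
y(H, a) = 6*a + H*a (y(H, a) = a*H + 6*a = H*a + 6*a = 6*a + H*a)
√(3599 + y(c, K)) = √(3599 - 26*(6 + 45)) = √(3599 - 26*51) = √(3599 - 1326) = √2273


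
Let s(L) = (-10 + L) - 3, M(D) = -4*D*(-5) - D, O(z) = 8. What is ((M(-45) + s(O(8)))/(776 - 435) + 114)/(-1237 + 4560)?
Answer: 38014/1133143 ≈ 0.033547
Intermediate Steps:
M(D) = 19*D (M(D) = 20*D - D = 19*D)
s(L) = -13 + L
((M(-45) + s(O(8)))/(776 - 435) + 114)/(-1237 + 4560) = ((19*(-45) + (-13 + 8))/(776 - 435) + 114)/(-1237 + 4560) = ((-855 - 5)/341 + 114)/3323 = (-860*1/341 + 114)*(1/3323) = (-860/341 + 114)*(1/3323) = (38014/341)*(1/3323) = 38014/1133143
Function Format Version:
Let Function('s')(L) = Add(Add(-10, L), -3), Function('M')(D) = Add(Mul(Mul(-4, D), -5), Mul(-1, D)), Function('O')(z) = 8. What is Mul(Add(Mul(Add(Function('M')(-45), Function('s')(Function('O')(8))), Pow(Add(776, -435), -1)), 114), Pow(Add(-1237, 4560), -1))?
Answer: Rational(38014, 1133143) ≈ 0.033547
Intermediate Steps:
Function('M')(D) = Mul(19, D) (Function('M')(D) = Add(Mul(20, D), Mul(-1, D)) = Mul(19, D))
Function('s')(L) = Add(-13, L)
Mul(Add(Mul(Add(Function('M')(-45), Function('s')(Function('O')(8))), Pow(Add(776, -435), -1)), 114), Pow(Add(-1237, 4560), -1)) = Mul(Add(Mul(Add(Mul(19, -45), Add(-13, 8)), Pow(Add(776, -435), -1)), 114), Pow(Add(-1237, 4560), -1)) = Mul(Add(Mul(Add(-855, -5), Pow(341, -1)), 114), Pow(3323, -1)) = Mul(Add(Mul(-860, Rational(1, 341)), 114), Rational(1, 3323)) = Mul(Add(Rational(-860, 341), 114), Rational(1, 3323)) = Mul(Rational(38014, 341), Rational(1, 3323)) = Rational(38014, 1133143)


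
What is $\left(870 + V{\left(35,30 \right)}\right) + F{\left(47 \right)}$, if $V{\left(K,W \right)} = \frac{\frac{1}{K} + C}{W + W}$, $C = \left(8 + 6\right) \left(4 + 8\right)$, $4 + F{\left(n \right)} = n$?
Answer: $\frac{1923181}{2100} \approx 915.8$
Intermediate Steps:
$F{\left(n \right)} = -4 + n$
$C = 168$ ($C = 14 \cdot 12 = 168$)
$V{\left(K,W \right)} = \frac{168 + \frac{1}{K}}{2 W}$ ($V{\left(K,W \right)} = \frac{\frac{1}{K} + 168}{W + W} = \frac{168 + \frac{1}{K}}{2 W}$)
$\left(870 + V{\left(35,30 \right)}\right) + F{\left(47 \right)} = \left(870 + \frac{1 + 168 \cdot 35}{2 \cdot 35 \cdot 30}\right) + \left(-4 + 47\right) = \left(870 + \frac{1}{2} \cdot \frac{1}{35} \cdot \frac{1}{30} \left(1 + 5880\right)\right) + 43 = \left(870 + \frac{1}{2} \cdot \frac{1}{35} \cdot \frac{1}{30} \cdot 5881\right) + 43 = \left(870 + \frac{5881}{2100}\right) + 43 = \frac{1832881}{2100} + 43 = \frac{1923181}{2100}$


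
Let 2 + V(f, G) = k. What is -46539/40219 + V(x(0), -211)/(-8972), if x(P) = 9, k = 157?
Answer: -423781853/360844868 ≈ -1.1744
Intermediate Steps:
V(f, G) = 155 (V(f, G) = -2 + 157 = 155)
-46539/40219 + V(x(0), -211)/(-8972) = -46539/40219 + 155/(-8972) = -46539*1/40219 + 155*(-1/8972) = -46539/40219 - 155/8972 = -423781853/360844868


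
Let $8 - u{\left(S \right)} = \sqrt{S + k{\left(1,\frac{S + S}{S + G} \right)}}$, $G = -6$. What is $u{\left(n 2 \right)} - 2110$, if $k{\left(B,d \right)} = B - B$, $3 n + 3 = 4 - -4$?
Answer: $-2102 - \frac{\sqrt{30}}{3} \approx -2103.8$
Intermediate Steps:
$n = \frac{5}{3}$ ($n = -1 + \frac{4 - -4}{3} = -1 + \frac{4 + 4}{3} = -1 + \frac{1}{3} \cdot 8 = -1 + \frac{8}{3} = \frac{5}{3} \approx 1.6667$)
$k{\left(B,d \right)} = 0$
$u{\left(S \right)} = 8 - \sqrt{S}$ ($u{\left(S \right)} = 8 - \sqrt{S + 0} = 8 - \sqrt{S}$)
$u{\left(n 2 \right)} - 2110 = \left(8 - \sqrt{\frac{5}{3} \cdot 2}\right) - 2110 = \left(8 - \sqrt{\frac{10}{3}}\right) - 2110 = \left(8 - \frac{\sqrt{30}}{3}\right) - 2110 = -2102 - \frac{\sqrt{30}}{3}$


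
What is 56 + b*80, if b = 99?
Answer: 7976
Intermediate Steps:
56 + b*80 = 56 + 99*80 = 56 + 7920 = 7976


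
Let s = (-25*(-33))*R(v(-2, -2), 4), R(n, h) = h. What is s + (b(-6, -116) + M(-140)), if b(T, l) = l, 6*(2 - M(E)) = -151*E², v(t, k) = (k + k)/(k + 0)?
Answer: 1489358/3 ≈ 4.9645e+5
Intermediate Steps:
v(t, k) = 2 (v(t, k) = (2*k)/k = 2)
M(E) = 2 + 151*E²/6 (M(E) = 2 - (-151)*E²/6 = 2 + 151*E²/6)
s = 3300 (s = -25*(-33)*4 = 825*4 = 3300)
s + (b(-6, -116) + M(-140)) = 3300 + (-116 + (2 + (151/6)*(-140)²)) = 3300 + (-116 + (2 + (151/6)*19600)) = 3300 + (-116 + (2 + 1479800/3)) = 3300 + (-116 + 1479806/3) = 3300 + 1479458/3 = 1489358/3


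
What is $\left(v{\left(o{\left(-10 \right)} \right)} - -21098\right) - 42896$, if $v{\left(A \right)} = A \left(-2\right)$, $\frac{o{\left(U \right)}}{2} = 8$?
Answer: $-21830$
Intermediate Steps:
$o{\left(U \right)} = 16$ ($o{\left(U \right)} = 2 \cdot 8 = 16$)
$v{\left(A \right)} = - 2 A$
$\left(v{\left(o{\left(-10 \right)} \right)} - -21098\right) - 42896 = \left(\left(-2\right) 16 - -21098\right) - 42896 = \left(-32 + 21098\right) - 42896 = 21066 - 42896 = -21830$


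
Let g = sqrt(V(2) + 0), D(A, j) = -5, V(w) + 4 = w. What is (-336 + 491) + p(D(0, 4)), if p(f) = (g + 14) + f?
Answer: 164 + I*sqrt(2) ≈ 164.0 + 1.4142*I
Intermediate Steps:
V(w) = -4 + w
g = I*sqrt(2) (g = sqrt((-4 + 2) + 0) = sqrt(-2 + 0) = sqrt(-2) = I*sqrt(2) ≈ 1.4142*I)
p(f) = 14 + f + I*sqrt(2) (p(f) = (I*sqrt(2) + 14) + f = (14 + I*sqrt(2)) + f = 14 + f + I*sqrt(2))
(-336 + 491) + p(D(0, 4)) = (-336 + 491) + (14 - 5 + I*sqrt(2)) = 155 + (9 + I*sqrt(2)) = 164 + I*sqrt(2)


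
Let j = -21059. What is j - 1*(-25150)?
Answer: 4091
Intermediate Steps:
j - 1*(-25150) = -21059 - 1*(-25150) = -21059 + 25150 = 4091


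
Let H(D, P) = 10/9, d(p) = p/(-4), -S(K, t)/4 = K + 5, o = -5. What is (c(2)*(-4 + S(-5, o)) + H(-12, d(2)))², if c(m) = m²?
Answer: 17956/81 ≈ 221.68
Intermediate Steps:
S(K, t) = -20 - 4*K (S(K, t) = -4*(K + 5) = -4*(5 + K) = -20 - 4*K)
d(p) = -p/4 (d(p) = p*(-¼) = -p/4)
H(D, P) = 10/9 (H(D, P) = 10*(⅑) = 10/9)
(c(2)*(-4 + S(-5, o)) + H(-12, d(2)))² = (2²*(-4 + (-20 - 4*(-5))) + 10/9)² = (4*(-4 + (-20 + 20)) + 10/9)² = (4*(-4 + 0) + 10/9)² = (4*(-4) + 10/9)² = (-16 + 10/9)² = (-134/9)² = 17956/81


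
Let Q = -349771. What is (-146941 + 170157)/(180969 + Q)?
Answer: -11608/84401 ≈ -0.13753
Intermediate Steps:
(-146941 + 170157)/(180969 + Q) = (-146941 + 170157)/(180969 - 349771) = 23216/(-168802) = 23216*(-1/168802) = -11608/84401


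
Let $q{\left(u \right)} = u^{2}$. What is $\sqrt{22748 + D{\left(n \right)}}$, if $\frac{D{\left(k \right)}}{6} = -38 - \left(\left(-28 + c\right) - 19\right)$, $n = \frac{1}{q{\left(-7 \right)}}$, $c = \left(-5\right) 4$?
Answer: $\sqrt{22922} \approx 151.4$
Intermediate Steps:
$c = -20$
$n = \frac{1}{49}$ ($n = \frac{1}{\left(-7\right)^{2}} = \frac{1}{49} \approx 0.020408$)
$D{\left(k \right)} = 174$ ($D{\left(k \right)} = 6 \left(-38 - \left(\left(-28 - 20\right) - 19\right)\right) = 6 \left(-38 - \left(-48 - 19\right)\right) = 6 \left(-38 - -67\right) = 6 \left(-38 + 67\right) = 6 \cdot 29 = 174$)
$\sqrt{22748 + D{\left(n \right)}} = \sqrt{22748 + 174} = \sqrt{22922}$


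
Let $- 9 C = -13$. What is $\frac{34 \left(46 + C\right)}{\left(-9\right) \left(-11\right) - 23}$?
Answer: $\frac{7259}{342} \approx 21.225$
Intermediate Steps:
$C = \frac{13}{9}$ ($C = \left(- \frac{1}{9}\right) \left(-13\right) = \frac{13}{9} \approx 1.4444$)
$\frac{34 \left(46 + C\right)}{\left(-9\right) \left(-11\right) - 23} = \frac{34 \left(46 + \frac{13}{9}\right)}{\left(-9\right) \left(-11\right) - 23} = \frac{34 \cdot \frac{427}{9}}{99 - 23} = \frac{14518}{9 \cdot 76} = \frac{14518}{9} \cdot \frac{1}{76} = \frac{7259}{342}$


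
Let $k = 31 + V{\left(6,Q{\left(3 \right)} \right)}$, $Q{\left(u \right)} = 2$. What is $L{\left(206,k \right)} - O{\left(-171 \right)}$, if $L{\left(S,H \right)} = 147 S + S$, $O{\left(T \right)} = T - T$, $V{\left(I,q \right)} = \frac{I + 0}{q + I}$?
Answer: $30488$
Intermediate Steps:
$V{\left(I,q \right)} = \frac{I}{I + q}$
$k = \frac{127}{4}$ ($k = 31 + \frac{6}{6 + 2} = 31 + \frac{6}{8} = 31 + 6 \cdot \frac{1}{8} = 31 + \frac{3}{4} = \frac{127}{4} \approx 31.75$)
$O{\left(T \right)} = 0$
$L{\left(S,H \right)} = 148 S$
$L{\left(206,k \right)} - O{\left(-171 \right)} = 148 \cdot 206 - 0 = 30488 + 0 = 30488$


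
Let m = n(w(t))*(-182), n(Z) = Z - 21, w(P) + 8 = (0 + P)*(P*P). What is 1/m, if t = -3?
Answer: 1/10192 ≈ 9.8116e-5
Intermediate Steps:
w(P) = -8 + P³ (w(P) = -8 + (0 + P)*(P*P) = -8 + P*P² = -8 + P³)
n(Z) = -21 + Z
m = 10192 (m = (-21 + (-8 + (-3)³))*(-182) = (-21 + (-8 - 27))*(-182) = (-21 - 35)*(-182) = -56*(-182) = 10192)
1/m = 1/10192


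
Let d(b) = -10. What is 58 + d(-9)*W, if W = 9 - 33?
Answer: 298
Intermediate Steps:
W = -24
58 + d(-9)*W = 58 - 10*(-24) = 58 + 240 = 298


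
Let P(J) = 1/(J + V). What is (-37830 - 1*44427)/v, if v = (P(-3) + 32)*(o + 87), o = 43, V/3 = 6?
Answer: -246771/12506 ≈ -19.732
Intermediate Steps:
V = 18 (V = 3*6 = 18)
P(J) = 1/(18 + J) (P(J) = 1/(J + 18) = 1/(18 + J))
v = 12506/3 (v = (1/(18 - 3) + 32)*(43 + 87) = (1/15 + 32)*130 = (481/15)*130 = 12506/3 ≈ 4168.7)
(-37830 - 1*44427)/v = (-37830 - 1*44427)/(12506/3) = (-37830 - 44427)*(3/12506) = -82257*3/12506 = -246771/12506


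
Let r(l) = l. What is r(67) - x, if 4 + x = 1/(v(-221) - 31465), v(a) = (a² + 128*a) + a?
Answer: 790444/11133 ≈ 71.000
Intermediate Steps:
v(a) = a² + 129*a
x = -44533/11133 (x = -4 + 1/(-221*(129 - 221) - 31465) = -4 + 1/(-221*(-92) - 31465) = -4 + 1/(20332 - 31465) = -4 + 1/(-11133) = -4 - 1/11133 = -44533/11133 ≈ -4.0001)
r(67) - x = 67 - 1*(-44533/11133) = 67 + 44533/11133 = 790444/11133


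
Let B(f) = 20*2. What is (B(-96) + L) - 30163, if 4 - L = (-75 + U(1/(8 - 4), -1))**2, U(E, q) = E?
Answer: -571305/16 ≈ -35707.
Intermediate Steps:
L = -89337/16 (L = 4 - (-75 + 1/(8 - 4))**2 = 4 - (-75 + 1/4)**2 = 4 - (-299/4)**2 = 4 - 1*89401/16 = 4 - 89401/16 = -89337/16 ≈ -5583.6)
B(f) = 40
(B(-96) + L) - 30163 = (40 - 89337/16) - 30163 = -88697/16 - 30163 = -571305/16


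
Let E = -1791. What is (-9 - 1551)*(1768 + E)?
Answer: 35880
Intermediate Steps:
(-9 - 1551)*(1768 + E) = (-9 - 1551)*(1768 - 1791) = -1560*(-23) = 35880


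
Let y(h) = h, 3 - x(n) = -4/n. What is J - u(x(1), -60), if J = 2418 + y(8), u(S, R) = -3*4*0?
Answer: 2426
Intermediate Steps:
x(n) = 3 + 4/n (x(n) = 3 - (-4)/n = 3 + 4/n)
u(S, R) = 0 (u(S, R) = -12*0 = 0)
J = 2426 (J = 2418 + 8 = 2426)
J - u(x(1), -60) = 2426 - 1*0 = 2426 + 0 = 2426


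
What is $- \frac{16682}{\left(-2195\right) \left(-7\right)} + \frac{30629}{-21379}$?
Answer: $- \frac{1884417}{748265} \approx -2.5184$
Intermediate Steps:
$- \frac{16682}{\left(-2195\right) \left(-7\right)} + \frac{30629}{-21379} = - \frac{16682}{15365} + 30629 \left(- \frac{1}{21379}\right) = \left(-16682\right) \frac{1}{15365} - \frac{30629}{21379} = - \frac{38}{35} - \frac{30629}{21379} = - \frac{1884417}{748265}$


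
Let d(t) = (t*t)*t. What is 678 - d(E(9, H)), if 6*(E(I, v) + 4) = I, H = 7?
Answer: 5549/8 ≈ 693.63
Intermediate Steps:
E(I, v) = -4 + I/6
d(t) = t³ (d(t) = t²*t = t³)
678 - d(E(9, H)) = 678 - (-4 + (⅙)*9)³ = 678 - (-4 + 3/2)³ = 678 - (-5/2)³ = 678 - 1*(-125/8) = 678 + 125/8 = 5549/8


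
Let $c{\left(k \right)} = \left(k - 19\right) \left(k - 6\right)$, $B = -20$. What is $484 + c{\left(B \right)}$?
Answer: $1498$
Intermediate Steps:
$c{\left(k \right)} = \left(-19 + k\right) \left(-6 + k\right)$
$484 + c{\left(B \right)} = 484 + \left(114 + \left(-20\right)^{2} - -500\right) = 484 + \left(114 + 400 + 500\right) = 484 + 1014 = 1498$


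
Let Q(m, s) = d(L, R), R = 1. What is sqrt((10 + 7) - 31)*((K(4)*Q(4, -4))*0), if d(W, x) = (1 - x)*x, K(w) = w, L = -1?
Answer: 0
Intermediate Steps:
d(W, x) = x*(1 - x)
Q(m, s) = 0 (Q(m, s) = 1*(1 - 1*1) = 1*(1 - 1) = 1*0 = 0)
sqrt((10 + 7) - 31)*((K(4)*Q(4, -4))*0) = sqrt((10 + 7) - 31)*((4*0)*0) = sqrt(17 - 31)*(0*0) = sqrt(-14)*0 = (I*sqrt(14))*0 = 0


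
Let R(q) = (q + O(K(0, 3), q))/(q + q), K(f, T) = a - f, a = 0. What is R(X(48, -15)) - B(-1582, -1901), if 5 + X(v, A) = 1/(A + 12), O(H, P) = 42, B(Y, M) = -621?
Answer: 9881/16 ≈ 617.56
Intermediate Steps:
K(f, T) = -f (K(f, T) = 0 - f = -f)
X(v, A) = -5 + 1/(12 + A) (X(v, A) = -5 + 1/(A + 12) = -5 + 1/(12 + A))
R(q) = (42 + q)/(2*q) (R(q) = (q + 42)/(q + q) = (42 + q)/((2*q)) = (42 + q)*(1/(2*q)) = (42 + q)/(2*q))
R(X(48, -15)) - B(-1582, -1901) = (42 + (-59 - 5*(-15))/(12 - 15))/(2*(((-59 - 5*(-15))/(12 - 15)))) - 1*(-621) = (42 + (-59 + 75)/(-3))/(2*(((-59 + 75)/(-3)))) + 621 = (42 - ⅓*16)/(2*((-⅓*16))) + 621 = (42 - 16/3)/(2*(-16/3)) + 621 = (½)*(-3/16)*(110/3) + 621 = -55/16 + 621 = 9881/16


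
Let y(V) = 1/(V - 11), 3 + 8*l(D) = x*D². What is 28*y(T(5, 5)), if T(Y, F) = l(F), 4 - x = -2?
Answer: 224/59 ≈ 3.7966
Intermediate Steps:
x = 6 (x = 4 - 1*(-2) = 4 + 2 = 6)
l(D) = -3/8 + 3*D²/4 (l(D) = -3/8 + (6*D²)/8 = -3/8 + 3*D²/4)
T(Y, F) = -3/8 + 3*F²/4
y(V) = 1/(-11 + V)
28*y(T(5, 5)) = 28/(-11 + (-3/8 + (¾)*5²)) = 28/(-11 + (-3/8 + (¾)*25)) = 28/(-11 + (-3/8 + 75/4)) = 28/(-11 + 147/8) = 28/(59/8) = 28*(8/59) = 224/59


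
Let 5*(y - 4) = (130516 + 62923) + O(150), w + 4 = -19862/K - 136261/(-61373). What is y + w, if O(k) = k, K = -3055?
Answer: 558539261596/14422655 ≈ 38727.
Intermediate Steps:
w = 68099217/14422655 (w = -4 + (-19862/(-3055) - 136261/(-61373)) = -4 + (-19862*(-1/3055) - 136261*(-1/61373)) = -4 + (19862/3055 + 136261/61373) = -4 + 125789837/14422655 = 68099217/14422655 ≈ 4.7217)
y = 193609/5 (y = 4 + ((130516 + 62923) + 150)/5 = 4 + (193439 + 150)/5 = 4 + (⅕)*193589 = 4 + 193589/5 = 193609/5 ≈ 38722.)
y + w = 193609/5 + 68099217/14422655 = 558539261596/14422655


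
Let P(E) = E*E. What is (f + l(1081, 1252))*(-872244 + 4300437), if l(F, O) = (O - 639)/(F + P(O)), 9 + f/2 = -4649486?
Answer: -50004501498876943641/1568585 ≈ -3.1879e+13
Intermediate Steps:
f = -9298990 (f = -18 + 2*(-4649486) = -18 - 9298972 = -9298990)
P(E) = E²
l(F, O) = (-639 + O)/(F + O²) (l(F, O) = (O - 639)/(F + O²) = (-639 + O)/(F + O²))
(f + l(1081, 1252))*(-872244 + 4300437) = (-9298990 + (-639 + 1252)/(1081 + 1252²))*(-872244 + 4300437) = (-9298990 + 613/(1081 + 1567504))*3428193 = (-9298990 + 613/1568585)*3428193 = -14586256228537/1568585*3428193 = -50004501498876943641/1568585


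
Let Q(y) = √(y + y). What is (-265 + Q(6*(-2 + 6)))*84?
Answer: -22260 + 336*√3 ≈ -21678.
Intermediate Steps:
Q(y) = √2*√y (Q(y) = √(2*y) = √2*√y)
(-265 + Q(6*(-2 + 6)))*84 = (-265 + √2*√(6*(-2 + 6)))*84 = (-265 + √2*√(6*4))*84 = (-265 + √2*√24)*84 = (-265 + √2*(2*√6))*84 = (-265 + 4*√3)*84 = -22260 + 336*√3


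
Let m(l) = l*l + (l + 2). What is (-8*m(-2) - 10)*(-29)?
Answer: 1218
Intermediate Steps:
m(l) = 2 + l + l² (m(l) = l² + (2 + l) = 2 + l + l²)
(-8*m(-2) - 10)*(-29) = (-8*(2 - 2 + (-2)²) - 10)*(-29) = (-8*(2 - 2 + 4) - 10)*(-29) = (-8*4 - 10)*(-29) = (-32 - 10)*(-29) = -42*(-29) = 1218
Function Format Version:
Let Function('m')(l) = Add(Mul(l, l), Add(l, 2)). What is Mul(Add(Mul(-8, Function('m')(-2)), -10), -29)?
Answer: 1218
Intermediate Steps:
Function('m')(l) = Add(2, l, Pow(l, 2)) (Function('m')(l) = Add(Pow(l, 2), Add(2, l)) = Add(2, l, Pow(l, 2)))
Mul(Add(Mul(-8, Function('m')(-2)), -10), -29) = Mul(Add(Mul(-8, Add(2, -2, Pow(-2, 2))), -10), -29) = Mul(Add(Mul(-8, Add(2, -2, 4)), -10), -29) = Mul(Add(Mul(-8, 4), -10), -29) = Mul(Add(-32, -10), -29) = Mul(-42, -29) = 1218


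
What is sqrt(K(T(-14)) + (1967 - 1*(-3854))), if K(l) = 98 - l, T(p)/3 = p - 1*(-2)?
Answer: sqrt(5955) ≈ 77.169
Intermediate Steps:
T(p) = 6 + 3*p (T(p) = 3*(p - 1*(-2)) = 3*(p + 2) = 3*(2 + p) = 6 + 3*p)
sqrt(K(T(-14)) + (1967 - 1*(-3854))) = sqrt((98 - (6 + 3*(-14))) + (1967 - 1*(-3854))) = sqrt((98 - (6 - 42)) + (1967 + 3854)) = sqrt((98 - 1*(-36)) + 5821) = sqrt((98 + 36) + 5821) = sqrt(134 + 5821) = sqrt(5955)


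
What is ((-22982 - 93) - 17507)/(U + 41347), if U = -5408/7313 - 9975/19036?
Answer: -5649431095976/5755751057133 ≈ -0.98153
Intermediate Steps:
U = -175893863/139210268 (U = -5408*1/7313 - 9975*1/19036 = -5408/7313 - 9975/19036 = -175893863/139210268 ≈ -1.2635)
((-22982 - 93) - 17507)/(U + 41347) = ((-22982 - 93) - 17507)/(-175893863/139210268 + 41347) = (-23075 - 17507)/(5755751057133/139210268) = -40582*139210268/5755751057133 = -5649431095976/5755751057133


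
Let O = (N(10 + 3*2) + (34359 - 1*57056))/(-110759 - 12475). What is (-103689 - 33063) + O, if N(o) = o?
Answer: -16852473287/123234 ≈ -1.3675e+5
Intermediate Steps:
O = 22681/123234 (O = ((10 + 3*2) + (34359 - 1*57056))/(-110759 - 12475) = ((10 + 6) + (34359 - 57056))/(-123234) = (16 - 22697)*(-1/123234) = -22681*(-1/123234) = 22681/123234 ≈ 0.18405)
(-103689 - 33063) + O = (-103689 - 33063) + 22681/123234 = -136752 + 22681/123234 = -16852473287/123234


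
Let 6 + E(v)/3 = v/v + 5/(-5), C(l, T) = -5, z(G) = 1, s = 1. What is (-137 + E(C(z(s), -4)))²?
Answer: 24025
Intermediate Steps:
E(v) = -18 (E(v) = -18 + 3*(v/v + 5/(-5)) = -18 + 3*(1 + 5*(-⅕)) = -18 + 3*(1 - 1) = -18 + 3*0 = -18 + 0 = -18)
(-137 + E(C(z(s), -4)))² = (-137 - 18)² = (-155)² = 24025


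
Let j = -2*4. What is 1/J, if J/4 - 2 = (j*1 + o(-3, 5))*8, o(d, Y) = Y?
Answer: -1/88 ≈ -0.011364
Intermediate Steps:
j = -8
J = -88 (J = 8 + 4*((-8*1 + 5)*8) = 8 + 4*((-8 + 5)*8) = 8 + 4*(-3*8) = 8 + 4*(-24) = 8 - 96 = -88)
1/J = 1/(-88) = -1/88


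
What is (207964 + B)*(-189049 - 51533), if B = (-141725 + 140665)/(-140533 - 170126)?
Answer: -5181004689411184/103553 ≈ -5.0032e+10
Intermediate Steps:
B = 1060/310659 (B = -1060/(-310659) = -1060*(-1/310659) = 1060/310659 ≈ 0.0034121)
(207964 + B)*(-189049 - 51533) = (207964 + 1060/310659)*(-189049 - 51533) = (64605889336/310659)*(-240582) = -5181004689411184/103553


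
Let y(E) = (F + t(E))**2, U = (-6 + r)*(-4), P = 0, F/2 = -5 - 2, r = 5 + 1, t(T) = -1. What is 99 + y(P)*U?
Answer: 99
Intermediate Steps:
r = 6
F = -14 (F = 2*(-5 - 2) = 2*(-7) = -14)
U = 0 (U = (-6 + 6)*(-4) = 0*(-4) = 0)
y(E) = 225 (y(E) = (-14 - 1)**2 = (-15)**2 = 225)
99 + y(P)*U = 99 + 225*0 = 99 + 0 = 99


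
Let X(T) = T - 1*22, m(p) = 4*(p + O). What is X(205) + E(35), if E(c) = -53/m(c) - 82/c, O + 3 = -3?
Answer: 731613/4060 ≈ 180.20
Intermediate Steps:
O = -6 (O = -3 - 3 = -6)
m(p) = -24 + 4*p (m(p) = 4*(p - 6) = 4*(-6 + p) = -24 + 4*p)
X(T) = -22 + T (X(T) = T - 22 = -22 + T)
E(c) = -82/c - 53/(-24 + 4*c) (E(c) = -53/(-24 + 4*c) - 82/c = -82/c - 53/(-24 + 4*c))
X(205) + E(35) = (-22 + 205) + (¾)*(656 - 127*35)/(35*(-6 + 35)) = 183 + (¾)*(1/35)*(656 - 4445)/29 = 183 + (¾)*(1/35)*(1/29)*(-3789) = 183 - 11367/4060 = 731613/4060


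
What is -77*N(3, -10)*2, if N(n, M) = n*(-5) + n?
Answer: 1848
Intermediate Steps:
N(n, M) = -4*n (N(n, M) = -5*n + n = -4*n)
-77*N(3, -10)*2 = -77*(-4*3)*2 = -77*(-12)*2 = -(-924)*2 = -1*(-1848) = 1848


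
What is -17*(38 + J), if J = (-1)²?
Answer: -663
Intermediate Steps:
J = 1
-17*(38 + J) = -17*(38 + 1) = -17*39 = -663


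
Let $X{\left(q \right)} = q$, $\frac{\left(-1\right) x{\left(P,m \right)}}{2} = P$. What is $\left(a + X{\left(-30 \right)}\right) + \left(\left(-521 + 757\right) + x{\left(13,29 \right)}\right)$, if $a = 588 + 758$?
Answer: $1526$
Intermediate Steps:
$x{\left(P,m \right)} = - 2 P$
$a = 1346$
$\left(a + X{\left(-30 \right)}\right) + \left(\left(-521 + 757\right) + x{\left(13,29 \right)}\right) = \left(1346 - 30\right) + \left(\left(-521 + 757\right) - 26\right) = 1316 + \left(236 - 26\right) = 1316 + 210 = 1526$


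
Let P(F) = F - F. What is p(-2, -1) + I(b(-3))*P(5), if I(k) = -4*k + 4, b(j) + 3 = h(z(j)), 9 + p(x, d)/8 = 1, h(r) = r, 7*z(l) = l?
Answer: -64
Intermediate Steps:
z(l) = l/7
p(x, d) = -64 (p(x, d) = -72 + 8*1 = -72 + 8 = -64)
b(j) = -3 + j/7
I(k) = 4 - 4*k
P(F) = 0
p(-2, -1) + I(b(-3))*P(5) = -64 + (4 - 4*(-3 + (⅐)*(-3)))*0 = -64 + (4 - 4*(-3 - 3/7))*0 = -64 + (4 - 4*(-24/7))*0 = -64 + (4 + 96/7)*0 = -64 + (124/7)*0 = -64 + 0 = -64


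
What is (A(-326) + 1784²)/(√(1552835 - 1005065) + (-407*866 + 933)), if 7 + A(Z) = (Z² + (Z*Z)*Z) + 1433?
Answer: 11022409039922/123572090071 + 972024158*√570/123572090071 ≈ 89.386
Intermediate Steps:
A(Z) = 1426 + Z² + Z³ (A(Z) = -7 + ((Z² + (Z*Z)*Z) + 1433) = -7 + ((Z² + Z²*Z) + 1433) = -7 + ((Z² + Z³) + 1433) = -7 + (1433 + Z² + Z³) = 1426 + Z² + Z³)
(A(-326) + 1784²)/(√(1552835 - 1005065) + (-407*866 + 933)) = ((1426 + (-326)² + (-326)³) + 1784²)/(√(1552835 - 1005065) + (-407*866 + 933)) = ((1426 + 106276 - 34645976) + 3182656)/(√547770 + (-352462 + 933)) = (-34538274 + 3182656)/(31*√570 - 351529) = -31355618/(-351529 + 31*√570)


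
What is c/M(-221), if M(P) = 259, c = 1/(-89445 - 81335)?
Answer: -1/44232020 ≈ -2.2608e-8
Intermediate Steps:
c = -1/170780 (c = 1/(-170780) = -1/170780 ≈ -5.8555e-6)
c/M(-221) = -1/170780/259 = -1/170780*1/259 = -1/44232020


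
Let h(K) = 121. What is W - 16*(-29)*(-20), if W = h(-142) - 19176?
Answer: -28335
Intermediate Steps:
W = -19055 (W = 121 - 19176 = -19055)
W - 16*(-29)*(-20) = -19055 - 16*(-29)*(-20) = -19055 - (-464)*(-20) = -19055 - 1*9280 = -19055 - 9280 = -28335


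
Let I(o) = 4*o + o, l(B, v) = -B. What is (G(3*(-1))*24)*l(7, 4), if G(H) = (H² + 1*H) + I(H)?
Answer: 1512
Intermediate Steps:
I(o) = 5*o
G(H) = H² + 6*H (G(H) = (H² + 1*H) + 5*H = (H² + H) + 5*H = (H + H²) + 5*H = H² + 6*H)
(G(3*(-1))*24)*l(7, 4) = (((3*(-1))*(6 + 3*(-1)))*24)*(-1*7) = (-3*(6 - 3)*24)*(-7) = (-3*3*24)*(-7) = -9*24*(-7) = -216*(-7) = 1512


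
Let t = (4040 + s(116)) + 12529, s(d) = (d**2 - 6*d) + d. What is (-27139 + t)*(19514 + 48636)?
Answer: 157153900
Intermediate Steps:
s(d) = d**2 - 5*d
t = 29445 (t = (4040 + 116*(-5 + 116)) + 12529 = (4040 + 116*111) + 12529 = (4040 + 12876) + 12529 = 16916 + 12529 = 29445)
(-27139 + t)*(19514 + 48636) = (-27139 + 29445)*(19514 + 48636) = 2306*68150 = 157153900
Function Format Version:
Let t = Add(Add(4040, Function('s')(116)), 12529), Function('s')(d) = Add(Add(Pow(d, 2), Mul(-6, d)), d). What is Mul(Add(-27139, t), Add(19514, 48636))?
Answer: 157153900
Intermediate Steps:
Function('s')(d) = Add(Pow(d, 2), Mul(-5, d))
t = 29445 (t = Add(Add(4040, Mul(116, Add(-5, 116))), 12529) = Add(Add(4040, Mul(116, 111)), 12529) = Add(Add(4040, 12876), 12529) = Add(16916, 12529) = 29445)
Mul(Add(-27139, t), Add(19514, 48636)) = Mul(Add(-27139, 29445), Add(19514, 48636)) = Mul(2306, 68150) = 157153900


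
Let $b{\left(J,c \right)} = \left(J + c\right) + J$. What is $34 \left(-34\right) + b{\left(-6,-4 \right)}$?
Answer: $-1172$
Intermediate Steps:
$b{\left(J,c \right)} = c + 2 J$
$34 \left(-34\right) + b{\left(-6,-4 \right)} = 34 \left(-34\right) + \left(-4 + 2 \left(-6\right)\right) = -1156 - 16 = -1172$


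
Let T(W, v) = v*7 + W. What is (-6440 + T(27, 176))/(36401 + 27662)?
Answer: -5181/64063 ≈ -0.080873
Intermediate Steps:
T(W, v) = W + 7*v (T(W, v) = 7*v + W = W + 7*v)
(-6440 + T(27, 176))/(36401 + 27662) = (-6440 + (27 + 7*176))/(36401 + 27662) = (-6440 + (27 + 1232))/64063 = (-6440 + 1259)*(1/64063) = -5181*1/64063 = -5181/64063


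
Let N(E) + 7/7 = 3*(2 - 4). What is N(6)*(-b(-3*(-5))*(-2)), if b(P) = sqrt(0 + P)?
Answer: -14*sqrt(15) ≈ -54.222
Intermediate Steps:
b(P) = sqrt(P)
N(E) = -7 (N(E) = -1 + 3*(2 - 4) = -1 + 3*(-2) = -1 - 6 = -7)
N(6)*(-b(-3*(-5))*(-2)) = -7*(-sqrt(-3*(-5)))*(-2) = -7*(-sqrt(15))*(-2) = -14*sqrt(15)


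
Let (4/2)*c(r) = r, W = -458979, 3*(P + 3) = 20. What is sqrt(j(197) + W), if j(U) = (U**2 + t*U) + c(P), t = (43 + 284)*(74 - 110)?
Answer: I*sqrt(98613078)/6 ≈ 1655.1*I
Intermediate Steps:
P = 11/3 (P = -3 + (1/3)*20 = -3 + 20/3 = 11/3 ≈ 3.6667)
t = -11772 (t = 327*(-36) = -11772)
c(r) = r/2
j(U) = 11/6 + U**2 - 11772*U (j(U) = (U**2 - 11772*U) + (1/2)*(11/3) = (U**2 - 11772*U) + 11/6 = 11/6 + U**2 - 11772*U)
sqrt(j(197) + W) = sqrt((11/6 + 197**2 - 11772*197) - 458979) = sqrt((11/6 + 38809 - 2319084) - 458979) = sqrt(-13681639/6 - 458979) = sqrt(-16435513/6) = I*sqrt(98613078)/6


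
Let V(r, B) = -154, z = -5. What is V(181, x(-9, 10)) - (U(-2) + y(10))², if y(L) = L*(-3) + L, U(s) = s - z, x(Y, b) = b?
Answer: -443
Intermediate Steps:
U(s) = 5 + s (U(s) = s - 1*(-5) = s + 5 = 5 + s)
y(L) = -2*L (y(L) = -3*L + L = -2*L)
V(181, x(-9, 10)) - (U(-2) + y(10))² = -154 - ((5 - 2) - 2*10)² = -154 - (3 - 20)² = -154 - 1*(-17)² = -154 - 1*289 = -154 - 289 = -443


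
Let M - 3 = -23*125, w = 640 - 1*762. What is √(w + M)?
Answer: I*√2994 ≈ 54.717*I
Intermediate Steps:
w = -122 (w = 640 - 762 = -122)
M = -2872 (M = 3 - 23*125 = 3 - 2875 = -2872)
√(w + M) = √(-122 - 2872) = √(-2994) = I*√2994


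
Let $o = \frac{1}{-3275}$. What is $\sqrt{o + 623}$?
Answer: $\frac{2 \sqrt{66820611}}{655} \approx 24.96$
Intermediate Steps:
$o = - \frac{1}{3275} \approx -0.00030534$
$\sqrt{o + 623} = \sqrt{- \frac{1}{3275} + 623} = \sqrt{\frac{2040324}{3275}} = \frac{2 \sqrt{66820611}}{655}$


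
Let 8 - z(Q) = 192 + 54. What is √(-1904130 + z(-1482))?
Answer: 4*I*√119023 ≈ 1380.0*I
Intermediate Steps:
z(Q) = -238 (z(Q) = 8 - (192 + 54) = 8 - 1*246 = 8 - 246 = -238)
√(-1904130 + z(-1482)) = √(-1904130 - 238) = √(-1904368) = 4*I*√119023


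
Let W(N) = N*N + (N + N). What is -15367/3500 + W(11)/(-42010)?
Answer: -64606817/14703500 ≈ -4.3940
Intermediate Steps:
W(N) = N² + 2*N
-15367/3500 + W(11)/(-42010) = -15367/3500 + (11*(2 + 11))/(-42010) = -15367*1/3500 + (11*13)*(-1/42010) = -15367/3500 + 143*(-1/42010) = -15367/3500 - 143/42010 = -64606817/14703500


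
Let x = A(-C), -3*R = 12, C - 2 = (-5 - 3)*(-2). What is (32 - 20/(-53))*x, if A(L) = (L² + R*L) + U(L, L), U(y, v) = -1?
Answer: 677820/53 ≈ 12789.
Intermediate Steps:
C = 18 (C = 2 + (-5 - 3)*(-2) = 2 - 8*(-2) = 2 + 16 = 18)
R = -4 (R = -⅓*12 = -4)
A(L) = -1 + L² - 4*L (A(L) = (L² - 4*L) - 1 = -1 + L² - 4*L)
x = 395 (x = -1 + (-1*18)² - (-4)*18 = -1 + (-18)² - 4*(-18) = -1 + 324 + 72 = 395)
(32 - 20/(-53))*x = (32 - 20/(-53))*395 = (32 - 20*(-1/53))*395 = (32 + 20/53)*395 = (1716/53)*395 = 677820/53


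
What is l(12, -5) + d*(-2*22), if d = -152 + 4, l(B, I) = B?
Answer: 6524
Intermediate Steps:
d = -148
l(12, -5) + d*(-2*22) = 12 - (-296)*22 = 12 - 148*(-44) = 12 + 6512 = 6524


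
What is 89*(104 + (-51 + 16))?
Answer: 6141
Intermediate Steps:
89*(104 + (-51 + 16)) = 89*(104 - 35) = 89*69 = 6141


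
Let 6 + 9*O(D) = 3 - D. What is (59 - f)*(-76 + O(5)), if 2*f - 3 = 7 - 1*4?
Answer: -38752/9 ≈ -4305.8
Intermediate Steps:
O(D) = -⅓ - D/9 (O(D) = -⅔ + (3 - D)/9 = -⅔ + (⅓ - D/9) = -⅓ - D/9)
f = 3 (f = 3/2 + (7 - 1*4)/2 = 3/2 + (7 - 4)/2 = 3/2 + (½)*3 = 3/2 + 3/2 = 3)
(59 - f)*(-76 + O(5)) = (59 - 1*3)*(-76 + (-⅓ - ⅑*5)) = (59 - 3)*(-76 + (-⅓ - 5/9)) = 56*(-76 - 8/9) = 56*(-692/9) = -38752/9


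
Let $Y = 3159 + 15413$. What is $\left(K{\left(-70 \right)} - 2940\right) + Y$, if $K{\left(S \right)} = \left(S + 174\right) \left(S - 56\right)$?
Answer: $2528$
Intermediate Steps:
$Y = 18572$
$K{\left(S \right)} = \left(-56 + S\right) \left(174 + S\right)$ ($K{\left(S \right)} = \left(174 + S\right) \left(-56 + S\right) = \left(-56 + S\right) \left(174 + S\right)$)
$\left(K{\left(-70 \right)} - 2940\right) + Y = \left(\left(-9744 + \left(-70\right)^{2} + 118 \left(-70\right)\right) - 2940\right) + 18572 = \left(\left(-9744 + 4900 - 8260\right) - 2940\right) + 18572 = \left(-13104 - 2940\right) + 18572 = -16044 + 18572 = 2528$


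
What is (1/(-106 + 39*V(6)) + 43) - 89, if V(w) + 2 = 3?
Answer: -3083/67 ≈ -46.015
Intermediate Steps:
V(w) = 1 (V(w) = -2 + 3 = 1)
(1/(-106 + 39*V(6)) + 43) - 89 = (1/(-106 + 39*1) + 43) - 89 = (1/(-106 + 39) + 43) - 89 = (1/(-67) + 43) - 89 = (-1/67 + 43) - 89 = 2880/67 - 89 = -3083/67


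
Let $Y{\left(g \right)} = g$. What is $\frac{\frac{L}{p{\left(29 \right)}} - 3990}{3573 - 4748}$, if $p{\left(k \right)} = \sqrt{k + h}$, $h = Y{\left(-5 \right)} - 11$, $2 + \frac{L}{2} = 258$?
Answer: $\frac{798}{235} - \frac{512 \sqrt{13}}{15275} \approx 3.2749$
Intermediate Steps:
$L = 512$ ($L = -4 + 2 \cdot 258 = -4 + 516 = 512$)
$h = -16$ ($h = -5 - 11 = -16$)
$p{\left(k \right)} = \sqrt{-16 + k}$ ($p{\left(k \right)} = \sqrt{k - 16} = \sqrt{-16 + k}$)
$\frac{\frac{L}{p{\left(29 \right)}} - 3990}{3573 - 4748} = \frac{\frac{512}{\sqrt{-16 + 29}} - 3990}{3573 - 4748} = \frac{\frac{512}{\sqrt{13}} - 3990}{-1175} = \left(512 \frac{\sqrt{13}}{13} - 3990\right) \left(- \frac{1}{1175}\right) = \left(\frac{512 \sqrt{13}}{13} - 3990\right) \left(- \frac{1}{1175}\right) = \left(-3990 + \frac{512 \sqrt{13}}{13}\right) \left(- \frac{1}{1175}\right) = \frac{798}{235} - \frac{512 \sqrt{13}}{15275}$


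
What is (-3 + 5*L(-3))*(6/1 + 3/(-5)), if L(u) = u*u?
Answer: 1134/5 ≈ 226.80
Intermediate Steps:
L(u) = u**2
(-3 + 5*L(-3))*(6/1 + 3/(-5)) = (-3 + 5*(-3)**2)*(6/1 + 3/(-5)) = (-3 + 5*9)*(6*1 + 3*(-1/5)) = (-3 + 45)*(6 - 3/5) = 42*(27/5) = 1134/5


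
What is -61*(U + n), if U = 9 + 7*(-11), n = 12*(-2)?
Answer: 5612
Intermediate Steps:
n = -24
U = -68 (U = 9 - 77 = -68)
-61*(U + n) = -61*(-68 - 24) = -61*(-92) = 5612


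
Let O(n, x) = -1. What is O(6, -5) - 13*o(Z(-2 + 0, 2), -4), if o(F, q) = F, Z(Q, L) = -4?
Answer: 51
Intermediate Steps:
O(6, -5) - 13*o(Z(-2 + 0, 2), -4) = -1 - 13*(-4) = -1 + 52 = 51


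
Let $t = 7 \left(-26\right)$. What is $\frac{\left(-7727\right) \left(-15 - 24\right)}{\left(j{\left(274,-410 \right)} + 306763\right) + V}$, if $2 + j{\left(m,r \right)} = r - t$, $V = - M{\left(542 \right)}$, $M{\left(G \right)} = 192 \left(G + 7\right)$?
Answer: $\frac{301353}{201125} \approx 1.4983$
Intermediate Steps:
$t = -182$
$M{\left(G \right)} = 1344 + 192 G$ ($M{\left(G \right)} = 192 \left(7 + G\right) = 1344 + 192 G$)
$V = -105408$ ($V = - (1344 + 192 \cdot 542) = - (1344 + 104064) = \left(-1\right) 105408 = -105408$)
$j{\left(m,r \right)} = 180 + r$ ($j{\left(m,r \right)} = -2 + \left(r - -182\right) = -2 + \left(r + 182\right) = -2 + \left(182 + r\right) = 180 + r$)
$\frac{\left(-7727\right) \left(-15 - 24\right)}{\left(j{\left(274,-410 \right)} + 306763\right) + V} = \frac{\left(-7727\right) \left(-15 - 24\right)}{\left(\left(180 - 410\right) + 306763\right) - 105408} = \frac{\left(-7727\right) \left(-39\right)}{\left(-230 + 306763\right) - 105408} = \frac{301353}{306533 - 105408} = \frac{301353}{201125}$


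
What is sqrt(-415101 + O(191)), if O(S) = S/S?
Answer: 10*I*sqrt(4151) ≈ 644.28*I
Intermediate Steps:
O(S) = 1
sqrt(-415101 + O(191)) = sqrt(-415101 + 1) = sqrt(-415100) = 10*I*sqrt(4151)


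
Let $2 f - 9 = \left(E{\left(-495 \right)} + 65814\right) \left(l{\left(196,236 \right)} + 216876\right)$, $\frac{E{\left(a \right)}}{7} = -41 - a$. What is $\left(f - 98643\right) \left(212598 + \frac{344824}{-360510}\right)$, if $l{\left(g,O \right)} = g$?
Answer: $\frac{286953394709268811733}{180255} \approx 1.5919 \cdot 10^{15}$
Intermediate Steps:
$E{\left(a \right)} = -287 - 7 a$ ($E{\left(a \right)} = 7 \left(-41 - a\right) = -287 - 7 a$)
$f = \frac{14976231433}{2}$ ($f = \frac{9}{2} + \frac{\left(\left(-287 - -3465\right) + 65814\right) \left(196 + 216876\right)}{2} = \frac{9}{2} + \frac{\left(\left(-287 + 3465\right) + 65814\right) 217072}{2} = \frac{9}{2} + \frac{\left(3178 + 65814\right) 217072}{2} = \frac{9}{2} + \frac{68992 \cdot 217072}{2} = \frac{9}{2} + \frac{1}{2} \cdot 14976231424 = \frac{9}{2} + 7488115712 = \frac{14976231433}{2} \approx 7.4881 \cdot 10^{9}$)
$\left(f - 98643\right) \left(212598 + \frac{344824}{-360510}\right) = \left(\frac{14976231433}{2} - 98643\right) \left(212598 + \frac{344824}{-360510}\right) = \frac{14976034147 \left(212598 + 344824 \left(- \frac{1}{360510}\right)\right)}{2} = \frac{14976034147 \left(212598 - \frac{172412}{180255}\right)}{2} = \frac{14976034147}{2} \cdot \frac{38321680078}{180255} = \frac{286953394709268811733}{180255}$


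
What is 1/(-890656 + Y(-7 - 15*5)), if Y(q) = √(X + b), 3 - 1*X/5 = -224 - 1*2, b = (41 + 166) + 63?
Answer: -890656/793268108921 - √1415/793268108921 ≈ -1.1228e-6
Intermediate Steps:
b = 270 (b = 207 + 63 = 270)
X = 1145 (X = 15 - 5*(-224 - 1*2) = 15 - 5*(-224 - 2) = 15 - 5*(-226) = 15 + 1130 = 1145)
Y(q) = √1415 (Y(q) = √(1145 + 270) = √1415)
1/(-890656 + Y(-7 - 15*5)) = 1/(-890656 + √1415)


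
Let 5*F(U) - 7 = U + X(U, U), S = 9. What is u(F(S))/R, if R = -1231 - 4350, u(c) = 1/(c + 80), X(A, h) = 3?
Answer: -5/2338439 ≈ -2.1382e-6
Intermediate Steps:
F(U) = 2 + U/5 (F(U) = 7/5 + (U + 3)/5 = 7/5 + (3 + U)/5 = 7/5 + (⅗ + U/5) = 2 + U/5)
u(c) = 1/(80 + c)
R = -5581
u(F(S))/R = 1/((80 + (2 + (⅕)*9))*(-5581)) = -1/5581/(80 + (2 + 9/5)) = -1/5581/(80 + 19/5) = -1/5581/(419/5) = (5/419)*(-1/5581) = -5/2338439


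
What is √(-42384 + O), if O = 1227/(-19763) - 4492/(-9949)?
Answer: I*√1638560773204199736845/196622087 ≈ 205.87*I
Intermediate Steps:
O = 76567973/196622087 (O = 1227*(-1/19763) - 4492*(-1/9949) = -1227/19763 + 4492/9949 = 76567973/196622087 ≈ 0.38942)
√(-42384 + O) = √(-42384 + 76567973/196622087) = √(-8333553967435/196622087) = I*√1638560773204199736845/196622087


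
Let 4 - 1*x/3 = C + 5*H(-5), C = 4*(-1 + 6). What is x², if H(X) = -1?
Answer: 1089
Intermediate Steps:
C = 20 (C = 4*5 = 20)
x = -33 (x = 12 - 3*(20 + 5*(-1)) = 12 - 3*(20 - 5) = 12 - 3*15 = 12 - 45 = -33)
x² = (-33)² = 1089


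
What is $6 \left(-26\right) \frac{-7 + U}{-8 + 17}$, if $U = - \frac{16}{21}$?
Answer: $\frac{8476}{63} \approx 134.54$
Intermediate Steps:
$U = - \frac{16}{21}$ ($U = \left(-16\right) \frac{1}{21} = - \frac{16}{21} \approx -0.7619$)
$6 \left(-26\right) \frac{-7 + U}{-8 + 17} = 6 \left(-26\right) \frac{-7 - \frac{16}{21}}{-8 + 17} = - 156 \left(- \frac{163}{21 \cdot 9}\right) = - 156 \left(\left(- \frac{163}{21}\right) \frac{1}{9}\right) = \left(-156\right) \left(- \frac{163}{189}\right) = \frac{8476}{63}$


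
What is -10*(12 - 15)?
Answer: 30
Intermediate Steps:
-10*(12 - 15) = -10*(-3) = 30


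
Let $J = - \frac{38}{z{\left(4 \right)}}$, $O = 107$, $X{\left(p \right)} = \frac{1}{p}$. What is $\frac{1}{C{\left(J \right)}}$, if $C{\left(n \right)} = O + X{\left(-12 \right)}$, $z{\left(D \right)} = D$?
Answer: $\frac{12}{1283} \approx 0.0093531$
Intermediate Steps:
$J = - \frac{19}{2}$ ($J = - \frac{38}{4} = \left(-38\right) \frac{1}{4} = - \frac{19}{2} \approx -9.5$)
$C{\left(n \right)} = \frac{1283}{12}$ ($C{\left(n \right)} = 107 + \frac{1}{-12} = 107 - \frac{1}{12} = \frac{1283}{12}$)
$\frac{1}{C{\left(J \right)}} = \frac{1}{\frac{1283}{12}} = \frac{12}{1283}$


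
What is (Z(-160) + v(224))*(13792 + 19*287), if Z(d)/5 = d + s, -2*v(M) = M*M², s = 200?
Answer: -108147508440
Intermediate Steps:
v(M) = -M³/2 (v(M) = -M*M²/2 = -M³/2)
Z(d) = 1000 + 5*d (Z(d) = 5*(d + 200) = 5*(200 + d) = 1000 + 5*d)
(Z(-160) + v(224))*(13792 + 19*287) = ((1000 + 5*(-160)) - ½*224³)*(13792 + 19*287) = ((1000 - 800) - ½*11239424)*(13792 + 5453) = (200 - 5619712)*19245 = -5619512*19245 = -108147508440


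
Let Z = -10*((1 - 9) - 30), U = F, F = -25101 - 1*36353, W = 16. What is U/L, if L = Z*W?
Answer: -30727/3040 ≈ -10.108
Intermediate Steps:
F = -61454 (F = -25101 - 36353 = -61454)
U = -61454
Z = 380 (Z = -10*(-8 - 30) = -10*(-38) = 380)
L = 6080 (L = 380*16 = 6080)
U/L = -61454/6080 = -61454*1/6080 = -30727/3040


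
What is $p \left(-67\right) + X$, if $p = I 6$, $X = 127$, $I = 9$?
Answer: $-3491$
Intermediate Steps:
$p = 54$ ($p = 9 \cdot 6 = 54$)
$p \left(-67\right) + X = 54 \left(-67\right) + 127 = -3618 + 127 = -3491$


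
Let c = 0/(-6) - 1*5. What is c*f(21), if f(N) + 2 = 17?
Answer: -75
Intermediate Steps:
f(N) = 15 (f(N) = -2 + 17 = 15)
c = -5 (c = 0*(-1/6) - 5 = 0 - 5 = -5)
c*f(21) = -5*15 = -75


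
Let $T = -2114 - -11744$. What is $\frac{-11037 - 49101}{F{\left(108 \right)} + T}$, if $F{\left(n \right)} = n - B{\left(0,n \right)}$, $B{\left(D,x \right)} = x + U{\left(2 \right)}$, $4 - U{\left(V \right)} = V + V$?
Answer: $- \frac{3341}{535} \approx -6.2449$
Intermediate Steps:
$T = 9630$ ($T = -2114 + 11744 = 9630$)
$U{\left(V \right)} = 4 - 2 V$ ($U{\left(V \right)} = 4 - \left(V + V\right) = 4 - 2 V$)
$B{\left(D,x \right)} = x$ ($B{\left(D,x \right)} = x + \left(4 - 4\right) = x + 0 = x$)
$F{\left(n \right)} = 0$ ($F{\left(n \right)} = n - n = 0$)
$\frac{-11037 - 49101}{F{\left(108 \right)} + T} = \frac{-11037 - 49101}{0 + 9630} = - \frac{60138}{9630} = \left(-60138\right) \frac{1}{9630} = - \frac{3341}{535}$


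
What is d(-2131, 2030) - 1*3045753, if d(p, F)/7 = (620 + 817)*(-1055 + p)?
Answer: -35093727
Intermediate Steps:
d(p, F) = -10612245 + 10059*p (d(p, F) = 7*((620 + 817)*(-1055 + p)) = 7*(1437*(-1055 + p)) = 7*(-1516035 + 1437*p) = -10612245 + 10059*p)
d(-2131, 2030) - 1*3045753 = (-10612245 + 10059*(-2131)) - 1*3045753 = (-10612245 - 21435729) - 3045753 = -32047974 - 3045753 = -35093727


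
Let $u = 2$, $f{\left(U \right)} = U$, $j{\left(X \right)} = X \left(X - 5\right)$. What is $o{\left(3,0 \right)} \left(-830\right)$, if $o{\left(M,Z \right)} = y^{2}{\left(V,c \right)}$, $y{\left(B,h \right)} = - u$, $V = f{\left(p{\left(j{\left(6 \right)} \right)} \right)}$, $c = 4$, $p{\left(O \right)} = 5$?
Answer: $-3320$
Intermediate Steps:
$j{\left(X \right)} = X \left(-5 + X\right)$
$V = 5$
$y{\left(B,h \right)} = -2$ ($y{\left(B,h \right)} = \left(-1\right) 2 = -2$)
$o{\left(M,Z \right)} = 4$ ($o{\left(M,Z \right)} = \left(-2\right)^{2} = 4$)
$o{\left(3,0 \right)} \left(-830\right) = 4 \left(-830\right) = -3320$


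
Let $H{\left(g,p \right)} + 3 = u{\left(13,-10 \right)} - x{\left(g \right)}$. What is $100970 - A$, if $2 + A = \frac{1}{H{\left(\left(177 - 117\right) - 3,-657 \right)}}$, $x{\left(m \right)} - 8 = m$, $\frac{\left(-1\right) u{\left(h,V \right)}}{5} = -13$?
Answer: $\frac{302917}{3} \approx 1.0097 \cdot 10^{5}$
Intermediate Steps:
$u{\left(h,V \right)} = 65$ ($u{\left(h,V \right)} = \left(-5\right) \left(-13\right) = 65$)
$x{\left(m \right)} = 8 + m$
$H{\left(g,p \right)} = 54 - g$ ($H{\left(g,p \right)} = -3 - \left(-57 + g\right) = 54 - g$)
$A = - \frac{7}{3}$ ($A = -2 + \frac{1}{54 - \left(\left(177 - 117\right) - 3\right)} = -2 + \frac{1}{54 - \left(60 - 3\right)} = -2 + \frac{1}{54 - 57} = -2 + \frac{1}{-3} = -2 - \frac{1}{3} = - \frac{7}{3} \approx -2.3333$)
$100970 - A = 100970 - - \frac{7}{3} = 100970 + \frac{7}{3} = \frac{302917}{3}$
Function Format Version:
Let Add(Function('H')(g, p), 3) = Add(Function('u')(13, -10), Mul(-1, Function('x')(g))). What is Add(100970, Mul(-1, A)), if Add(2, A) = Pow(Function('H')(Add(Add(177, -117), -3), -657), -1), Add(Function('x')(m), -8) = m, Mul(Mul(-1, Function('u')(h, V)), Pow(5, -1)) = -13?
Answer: Rational(302917, 3) ≈ 1.0097e+5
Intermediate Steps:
Function('u')(h, V) = 65 (Function('u')(h, V) = Mul(-5, -13) = 65)
Function('x')(m) = Add(8, m)
Function('H')(g, p) = Add(54, Mul(-1, g)) (Function('H')(g, p) = Add(-3, Add(65, Mul(-1, Add(8, g)))) = Add(-3, Add(65, Add(-8, Mul(-1, g)))) = Add(-3, Add(57, Mul(-1, g))) = Add(54, Mul(-1, g)))
A = Rational(-7, 3) (A = Add(-2, Pow(Add(54, Mul(-1, Add(Add(177, -117), -3))), -1)) = Add(-2, Pow(Add(54, Mul(-1, Add(60, -3))), -1)) = Add(-2, Pow(Add(54, Mul(-1, 57)), -1)) = Add(-2, Pow(Add(54, -57), -1)) = Add(-2, Pow(-3, -1)) = Add(-2, Rational(-1, 3)) = Rational(-7, 3) ≈ -2.3333)
Add(100970, Mul(-1, A)) = Add(100970, Mul(-1, Rational(-7, 3))) = Add(100970, Rational(7, 3)) = Rational(302917, 3)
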